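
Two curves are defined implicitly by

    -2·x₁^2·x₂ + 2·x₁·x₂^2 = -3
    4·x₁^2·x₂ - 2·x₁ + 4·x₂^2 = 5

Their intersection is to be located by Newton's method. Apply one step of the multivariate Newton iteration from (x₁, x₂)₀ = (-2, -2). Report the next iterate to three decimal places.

At (-2, -2): F = (3.000, -17.000).
Jacobian J = [[-4·x₁·x₂ + 2·x₂^2, -2·x₁^2 + 4·x₁·x₂], [8·x₁·x₂ - 2, 4·x₁^2 + 8·x₂]].
At the point, J = [[-8.000, 8.000], [30.000, 0.000]] (det J = -240.000).
Solving J·Δ = −F gives Δ = (0.567, 0.192).
Then the next iterate is (x₁, x₂)₁ = (-1.433, -1.808).

(-1.433, -1.808)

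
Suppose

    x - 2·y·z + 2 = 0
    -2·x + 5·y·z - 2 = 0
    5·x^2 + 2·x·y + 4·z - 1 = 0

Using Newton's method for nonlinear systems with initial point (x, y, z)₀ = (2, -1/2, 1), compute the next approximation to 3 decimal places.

At (2, -1/2, 1): F = (5.000, -8.500, 21.000).
Jacobian J = [[1, -2·z, -2·y], [-2, 5·z, 5·y], [10·x + 2·y, 2·x, 4]].
At the point, J = [[1.000, -2.000, 1.000], [-2.000, 5.000, -2.500], [19.000, 4.000, 4.000]] (det J = 6.000).
Solving J·Δ = −F gives Δ = (-8.000, 9.917, 22.833).
Then the next iterate is (x, y, z)₁ = (-6.000, 9.417, 23.833).

(-6.000, 9.417, 23.833)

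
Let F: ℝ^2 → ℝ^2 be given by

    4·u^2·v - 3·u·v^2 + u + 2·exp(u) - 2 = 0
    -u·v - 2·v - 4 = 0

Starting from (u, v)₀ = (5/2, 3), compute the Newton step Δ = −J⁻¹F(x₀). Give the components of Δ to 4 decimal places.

At (5/2, 3): F = (32.364988, -17.5000).
Jacobian J = [[8·u·v - 3·v^2 + 2·exp(u) + 1, 4·u^2 - 6·u·v], [-v, -u - 2]].
At the point, J = [[58.364988, -20.0000], [-3.0000, -4.5000]] (det J = -322.642446).
Solving J·Δ = −F gives Δ = (-1.5362, -2.8648).

(-1.5362, -2.8648)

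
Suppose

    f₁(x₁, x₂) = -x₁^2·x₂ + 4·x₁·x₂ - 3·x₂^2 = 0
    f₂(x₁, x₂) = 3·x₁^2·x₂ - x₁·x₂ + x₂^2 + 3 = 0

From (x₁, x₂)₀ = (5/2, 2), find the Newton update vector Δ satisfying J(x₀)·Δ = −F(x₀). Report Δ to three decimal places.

(-1.232, -0.247)

At (5/2, 2): F = (-4.500, 39.500).
Jacobian J = [[-2·x₁·x₂ + 4·x₂, -x₁^2 + 4·x₁ - 6·x₂], [6·x₁·x₂ - x₂, 3·x₁^2 - x₁ + 2·x₂]].
At the point, J = [[-2.000, -8.250], [28.000, 20.250]] (det J = 190.500).
Solving J·Δ = −F gives Δ = (-1.232, -0.247).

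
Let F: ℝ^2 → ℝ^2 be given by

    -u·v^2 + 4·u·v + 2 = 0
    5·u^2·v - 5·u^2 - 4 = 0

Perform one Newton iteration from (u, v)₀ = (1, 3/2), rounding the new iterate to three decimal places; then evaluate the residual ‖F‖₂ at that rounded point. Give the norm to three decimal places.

At (1, 3/2): F = (5.750, -1.500).
Jacobian J = [[-v^2 + 4·v, -2·u·v + 4·u], [10·u·v - 10·u, 5·u^2]].
At the point, J = [[3.750, 1.000], [5.000, 5.000]] (det J = 13.750).
Solving J·Δ = −F gives Δ = (-2.200, 2.500).
Then the next iterate is (u, v)₁ = (-1.200, 4.000).
Re-evaluating at (-1.200, 4.000): F = (2.000, 17.600), so ‖F‖₂ = 17.713.

17.713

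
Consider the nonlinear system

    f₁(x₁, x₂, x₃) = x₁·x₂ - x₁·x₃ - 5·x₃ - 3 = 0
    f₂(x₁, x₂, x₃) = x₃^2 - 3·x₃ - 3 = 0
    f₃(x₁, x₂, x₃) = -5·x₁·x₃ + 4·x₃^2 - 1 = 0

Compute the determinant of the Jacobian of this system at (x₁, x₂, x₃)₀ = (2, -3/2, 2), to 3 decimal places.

-20.000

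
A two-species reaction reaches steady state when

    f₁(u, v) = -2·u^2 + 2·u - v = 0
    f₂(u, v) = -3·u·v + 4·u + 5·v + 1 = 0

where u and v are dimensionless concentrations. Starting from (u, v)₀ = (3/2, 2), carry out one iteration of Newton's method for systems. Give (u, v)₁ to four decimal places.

(3.0625, -7.7500)

At (3/2, 2): F = (-3.5000, 8.0000).
Jacobian J = [[-4·u + 2, -1], [-3·v + 4, -3·u + 5]].
At the point, J = [[-4.0000, -1.0000], [-2.0000, 0.5000]] (det J = -4.0000).
Solving J·Δ = −F gives Δ = (1.5625, -9.7500).
Then the next iterate is (u, v)₁ = (3.0625, -7.7500).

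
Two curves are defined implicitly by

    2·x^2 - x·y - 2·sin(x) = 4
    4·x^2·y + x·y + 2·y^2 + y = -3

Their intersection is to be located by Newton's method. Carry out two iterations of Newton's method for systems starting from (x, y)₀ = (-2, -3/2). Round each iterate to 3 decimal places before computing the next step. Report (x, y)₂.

(-1.243, -0.828)

At (-2, -3/2): F = (2.81859, -15.000).
Jacobian J = [[4·x - y - 2·cos(x), -x], [8·x·y + y, 4·x^2 + x + 4·y + 1]].
At the point, J = [[-5.66771, 2.000], [22.500, 9.000]] (det J = -96.00936).
Solving J·Δ = −F gives Δ = (0.577, 0.225).
Then the next iterate is (x, y)₁ = (-1.423, -1.275).
Round to (-1.423, -1.275) and repeat: F = (0.21373, -3.53656), J = [[-4.71152, 1.423], [13.23960, 2.57672]].
Δ = (0.180, 0.447), so (x, y)₂ = (-1.243, -0.828).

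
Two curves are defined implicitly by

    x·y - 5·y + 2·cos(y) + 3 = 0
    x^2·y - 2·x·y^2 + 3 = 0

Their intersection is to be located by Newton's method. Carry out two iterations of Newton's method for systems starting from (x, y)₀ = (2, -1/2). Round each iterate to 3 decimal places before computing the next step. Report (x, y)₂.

At (2, -1/2): F = (6.25517, 0.000).
Jacobian J = [[y, x - 2·sin(y) - 5], [2·x·y - 2·y^2, x^2 - 4·x·y]].
At the point, J = [[-0.500, -2.04115], [-2.500, 8.000]] (det J = -9.10287).
Solving J·Δ = −F gives Δ = (5.497, 1.718).
Then the next iterate is (x, y)₁ = (7.497, 1.218).
Round to (7.497, 1.218) and repeat: F = (6.73239, 49.21374), J = [[1.218, 0.62018], [15.29564, 19.67963]].
Δ = (-7.040, 2.971), so (x, y)₂ = (0.457, 4.189).

(0.457, 4.189)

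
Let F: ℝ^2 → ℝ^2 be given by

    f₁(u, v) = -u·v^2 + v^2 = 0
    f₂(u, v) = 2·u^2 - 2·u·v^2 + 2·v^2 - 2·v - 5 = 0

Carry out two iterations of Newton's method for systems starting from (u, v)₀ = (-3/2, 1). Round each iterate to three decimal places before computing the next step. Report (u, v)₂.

(-1.655, 0.233)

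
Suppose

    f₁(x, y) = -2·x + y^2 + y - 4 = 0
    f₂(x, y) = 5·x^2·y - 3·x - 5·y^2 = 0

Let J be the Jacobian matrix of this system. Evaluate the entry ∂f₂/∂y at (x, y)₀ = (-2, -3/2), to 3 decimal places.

35.000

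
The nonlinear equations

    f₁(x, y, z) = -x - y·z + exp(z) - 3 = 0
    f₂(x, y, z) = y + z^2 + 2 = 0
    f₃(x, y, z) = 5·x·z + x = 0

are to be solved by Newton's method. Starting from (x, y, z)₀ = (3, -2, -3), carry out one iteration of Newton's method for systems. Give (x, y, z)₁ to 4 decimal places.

(2.0296, 0.3656, -1.1057)

At (3, -2, -3): F = (-11.950213, 9.0000, -42.0000).
Jacobian J = [[-1, -z, -y + exp(z)], [0, 1, 2·z], [5·z + 1, 0, 5·x]].
At the point, J = [[-1.0000, 3.0000, 2.049787], [0.0000, 1.0000, -6.0000], [-14.0000, 0.0000, 15.0000]] (det J = 265.697019).
Solving J·Δ = −F gives Δ = (-0.9704, 2.3656, 1.8943).
Then the next iterate is (x, y, z)₁ = (2.0296, 0.3656, -1.1057).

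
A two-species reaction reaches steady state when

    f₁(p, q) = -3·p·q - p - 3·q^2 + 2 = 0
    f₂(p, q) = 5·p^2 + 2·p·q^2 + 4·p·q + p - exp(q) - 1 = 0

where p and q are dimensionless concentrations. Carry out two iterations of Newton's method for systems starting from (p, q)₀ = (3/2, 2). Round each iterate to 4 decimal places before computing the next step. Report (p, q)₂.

(0.6129, 0.6066)

At (3/2, 2): F = (-20.5000, 28.360944).
Jacobian J = [[-3·q - 1, -3·p - 6·q], [10·p + 2·q^2 + 4·q + 1, 4·p·q + 4·p - exp(q)]].
At the point, J = [[-7.0000, -16.5000], [32.0000, 10.610944]] (det J = 453.723393).
Solving J·Δ = −F gives Δ = (-0.5519, -1.0083).
Then the next iterate is (p, q)₁ = (0.9481, 0.9917).
Round to (0.9481, 0.9917) and repeat: F = (-4.719199, 7.372531), J = [[-3.9751, -8.7945], [16.414738, 4.857510]].
Δ = (-0.3352, -0.3851), so (p, q)₂ = (0.6129, 0.6066).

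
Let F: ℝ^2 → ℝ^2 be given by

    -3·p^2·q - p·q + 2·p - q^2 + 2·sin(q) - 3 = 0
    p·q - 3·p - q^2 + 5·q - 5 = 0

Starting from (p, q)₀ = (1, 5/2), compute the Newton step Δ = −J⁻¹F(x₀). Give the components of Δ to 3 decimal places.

At (1, 5/2): F = (-16.05306, 0.750).
Jacobian J = [[-6·p·q - q + 2, -3·p^2 - p - 2·q + 2·cos(q)], [q - 3, p - 2·q + 5]].
At the point, J = [[-15.500, -10.60229], [-0.500, 1.000]] (det J = -20.80114).
Solving J·Δ = −F gives Δ = (-0.389, -0.945).

(-0.389, -0.945)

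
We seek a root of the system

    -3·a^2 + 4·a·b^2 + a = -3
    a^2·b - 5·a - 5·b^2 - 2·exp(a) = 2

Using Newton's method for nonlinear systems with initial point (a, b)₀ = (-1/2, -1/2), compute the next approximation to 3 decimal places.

(-0.785, -0.412)

At (-1/2, -1/2): F = (1.250, -2.08806).
Jacobian J = [[-6·a + 4·b^2 + 1, 8·a·b], [2·a·b - 2·exp(a) - 5, a^2 - 10·b]].
At the point, J = [[5.000, 2.000], [-5.71306, 5.250]] (det J = 37.67612).
Solving J·Δ = −F gives Δ = (-0.285, 0.088).
Then the next iterate is (a, b)₁ = (-0.785, -0.412).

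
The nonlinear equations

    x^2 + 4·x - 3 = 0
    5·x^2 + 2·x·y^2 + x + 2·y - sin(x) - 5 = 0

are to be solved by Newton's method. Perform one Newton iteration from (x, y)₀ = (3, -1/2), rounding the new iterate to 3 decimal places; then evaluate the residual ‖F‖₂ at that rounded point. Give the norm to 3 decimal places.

At (3, -1/2): F = (18.000, 43.35888).
Jacobian J = [[2·x + 4, 0], [10·x + 2·y^2 - cos(x) + 1, 4·x·y + 2]].
At the point, J = [[10.000, 0.000], [32.48999, -4.000]] (det J = -40.000).
Solving J·Δ = −F gives Δ = (-1.800, -3.781).
Then the next iterate is (x, y)₁ = (1.200, -4.281).
Re-evaluating at (1.200, -4.281): F = (3.240, 37.89067), so ‖F‖₂ = 38.029.

38.029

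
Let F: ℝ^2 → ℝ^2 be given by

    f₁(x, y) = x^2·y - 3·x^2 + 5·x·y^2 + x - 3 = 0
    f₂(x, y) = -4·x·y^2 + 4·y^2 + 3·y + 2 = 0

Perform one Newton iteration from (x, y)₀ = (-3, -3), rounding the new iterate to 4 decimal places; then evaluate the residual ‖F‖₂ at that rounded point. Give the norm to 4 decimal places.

71.0187

At (-3, -3): F = (-195.0000, 137.0000).
Jacobian J = [[2·x·y - 6·x + 5·y^2 + 1, x^2 + 10·x·y], [-4·y^2, -8·x·y + 8·y + 3]].
At the point, J = [[82.0000, 99.0000], [-36.0000, -93.0000]] (det J = -4062.0000).
Solving J·Δ = −F gives Δ = (1.1256, 1.0374).
Then the next iterate is (x, y)₁ = (-1.8744, -1.9626).
Re-evaluating at (-1.8744, -1.9626): F = (-58.408935, 40.398641), so ‖F‖₂ = 71.0187.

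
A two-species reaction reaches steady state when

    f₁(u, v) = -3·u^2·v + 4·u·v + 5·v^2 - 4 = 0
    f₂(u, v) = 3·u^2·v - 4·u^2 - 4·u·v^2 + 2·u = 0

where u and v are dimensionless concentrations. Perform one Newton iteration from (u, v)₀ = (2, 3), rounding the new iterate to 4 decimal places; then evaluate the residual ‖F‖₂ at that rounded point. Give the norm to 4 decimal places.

15.5980

At (2, 3): F = (29.0000, -48.0000).
Jacobian J = [[-6·u·v + 4·v, -3·u^2 + 4·u + 10·v], [6·u·v - 8·u - 4·v^2 + 2, 3·u^2 - 8·u·v]].
At the point, J = [[-24.0000, 26.0000], [-14.0000, -36.0000]] (det J = 1228.0000).
Solving J·Δ = −F gives Δ = (-0.1661, -1.2687).
Then the next iterate is (u, v)₁ = (1.8339, 1.7313).
Re-evaluating at (1.8339, 1.7313): F = (6.219054, -14.304614), so ‖F‖₂ = 15.5980.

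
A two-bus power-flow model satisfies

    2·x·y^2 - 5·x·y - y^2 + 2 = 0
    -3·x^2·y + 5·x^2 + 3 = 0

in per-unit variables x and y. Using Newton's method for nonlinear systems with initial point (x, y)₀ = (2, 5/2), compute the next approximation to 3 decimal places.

(0.280, 3.350)

At (2, 5/2): F = (-4.250, -7.000).
Jacobian J = [[2·y^2 - 5·y, 4·x·y - 5·x - 2·y], [-6·x·y + 10·x, -3·x^2]].
At the point, J = [[0.000, 5.000], [-10.000, -12.000]] (det J = 50.000).
Solving J·Δ = −F gives Δ = (-1.720, 0.850).
Then the next iterate is (x, y)₁ = (0.280, 3.350).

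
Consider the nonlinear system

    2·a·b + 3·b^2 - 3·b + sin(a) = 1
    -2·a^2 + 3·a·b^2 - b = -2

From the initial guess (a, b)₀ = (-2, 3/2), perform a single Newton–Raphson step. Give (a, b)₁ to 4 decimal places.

At (-2, 3/2): F = (-5.659297, -21.0000).
Jacobian J = [[2·b + cos(a), 2·a + 6·b - 3], [-4·a + 3·b^2, 6·a·b - 1]].
At the point, J = [[2.583853, 2.0000], [14.7500, -19.0000]] (det J = -78.593210).
Solving J·Δ = −F gives Δ = (1.9025, 0.3717).
Then the next iterate is (a, b)₁ = (-0.0975, 1.8717).

(-0.0975, 1.8717)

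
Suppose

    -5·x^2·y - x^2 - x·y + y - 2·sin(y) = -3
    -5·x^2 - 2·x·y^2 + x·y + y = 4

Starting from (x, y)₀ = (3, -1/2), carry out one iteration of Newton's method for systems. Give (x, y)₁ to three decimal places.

At (3, -1/2): F = (18.45885, -52.500).
Jacobian J = [[-10·x·y - 2·x - y, -5·x^2 - x - 2·cos(y) + 1], [-10·x - 2·y^2 + y, -4·x·y + x + 1]].
At the point, J = [[9.500, -48.75517], [-31.000, 10.000]] (det J = -1416.41012).
Solving J·Δ = −F gives Δ = (-1.677, 0.052).
Then the next iterate is (x, y)₁ = (1.323, -0.448).

(1.323, -0.448)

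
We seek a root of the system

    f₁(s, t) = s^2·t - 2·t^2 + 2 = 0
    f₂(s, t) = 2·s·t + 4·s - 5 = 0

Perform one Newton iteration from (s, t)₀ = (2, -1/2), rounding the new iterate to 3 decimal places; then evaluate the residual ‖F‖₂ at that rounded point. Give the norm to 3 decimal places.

0.027

At (2, -1/2): F = (-0.500, 1.000).
Jacobian J = [[2·s·t, s^2 - 4·t], [2·t + 4, 2·s]].
At the point, J = [[-2.000, 6.000], [3.000, 4.000]] (det J = -26.000).
Solving J·Δ = −F gives Δ = (-0.308, -0.019).
Then the next iterate is (s, t)₁ = (1.692, -0.519).
Re-evaluating at (1.692, -0.519): F = (-0.02455, 0.01170), so ‖F‖₂ = 0.027.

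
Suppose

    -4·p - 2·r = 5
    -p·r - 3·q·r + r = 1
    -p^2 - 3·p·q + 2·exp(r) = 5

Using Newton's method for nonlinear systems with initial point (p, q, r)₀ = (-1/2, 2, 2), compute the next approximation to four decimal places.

(-1.6509, 1.6156, 0.8019)

At (-1/2, 2, 2): F = (-7.0000, -10.0000, 12.528112).
Jacobian J = [[-4, 0, -2], [-r, -3·r, -p - 3·q + 1], [-2·p - 3·q, -3·p, 2·exp(r)]].
At the point, J = [[-4.0000, 0.0000, -2.0000], [-2.0000, -6.0000, -4.5000], [-5.0000, 1.5000, 14.778112]] (det J = 393.674693).
Solving J·Δ = −F gives Δ = (-1.1509, -0.3844, -1.1981).
Then the next iterate is (p, q, r)₁ = (-1.6509, 1.6156, 0.8019).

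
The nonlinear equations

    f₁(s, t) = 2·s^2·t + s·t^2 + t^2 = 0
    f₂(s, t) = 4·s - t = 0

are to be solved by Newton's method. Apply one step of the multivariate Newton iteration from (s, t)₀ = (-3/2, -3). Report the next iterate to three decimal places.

(-0.789, -3.158)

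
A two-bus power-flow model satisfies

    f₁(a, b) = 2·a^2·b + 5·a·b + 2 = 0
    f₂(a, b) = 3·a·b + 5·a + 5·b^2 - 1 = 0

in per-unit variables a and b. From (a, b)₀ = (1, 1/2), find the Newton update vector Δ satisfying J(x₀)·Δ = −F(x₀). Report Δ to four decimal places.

(-0.3421, -0.5658)

At (1, 1/2): F = (5.5000, 6.7500).
Jacobian J = [[4·a·b + 5·b, 2·a^2 + 5·a], [3·b + 5, 3·a + 10·b]].
At the point, J = [[4.5000, 7.0000], [6.5000, 8.0000]] (det J = -9.5000).
Solving J·Δ = −F gives Δ = (-0.3421, -0.5658).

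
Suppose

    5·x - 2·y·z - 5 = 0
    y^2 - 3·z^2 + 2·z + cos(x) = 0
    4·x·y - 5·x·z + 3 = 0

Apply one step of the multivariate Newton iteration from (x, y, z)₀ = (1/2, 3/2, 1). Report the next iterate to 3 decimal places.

(-0.846, -1.867, -0.832)

At (1/2, 3/2, 1): F = (-5.500, 2.12758, 3.500).
Jacobian J = [[5, -2·z, -2·y], [-sin(x), 2·y, -6·z + 2], [4·y - 5·z, 4·x, -5·x]].
At the point, J = [[5.000, -2.000, -3.000], [-0.47943, 3.000, -4.000], [1.000, 2.000, -2.500]] (det J = 24.77368).
Solving J·Δ = −F gives Δ = (-1.346, -3.367, -1.832).
Then the next iterate is (x, y, z)₁ = (-0.846, -1.867, -0.832).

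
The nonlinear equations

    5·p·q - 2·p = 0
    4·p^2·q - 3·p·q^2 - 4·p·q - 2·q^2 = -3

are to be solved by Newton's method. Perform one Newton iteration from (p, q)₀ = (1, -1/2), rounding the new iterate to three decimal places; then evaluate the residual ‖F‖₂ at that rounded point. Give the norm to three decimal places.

At (1, -1/2): F = (-4.500, 1.750).
Jacobian J = [[5·q - 2, 5·p], [8·p·q - 3·q^2 - 4·q, 4·p^2 - 6·p·q - 4·p - 4·q]].
At the point, J = [[-4.500, 5.000], [-2.750, 5.000]] (det J = -8.750).
Solving J·Δ = −F gives Δ = (-3.571, -2.314).
Then the next iterate is (p, q)₁ = (-2.571, -2.814).
Re-evaluating at (-2.571, -2.814): F = (41.31597, -55.10286), so ‖F‖₂ = 68.872.

68.872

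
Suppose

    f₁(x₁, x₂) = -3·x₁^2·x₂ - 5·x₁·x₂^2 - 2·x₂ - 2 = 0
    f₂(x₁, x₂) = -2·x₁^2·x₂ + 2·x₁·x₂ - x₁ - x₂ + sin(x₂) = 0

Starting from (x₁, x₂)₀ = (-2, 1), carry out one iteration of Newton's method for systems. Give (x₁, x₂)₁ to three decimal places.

At (-2, 1): F = (-6.000, -10.15853).
Jacobian J = [[-6·x₁·x₂ - 5·x₂^2, -3·x₁^2 - 10·x₁·x₂ - 2], [-4·x₁·x₂ + 2·x₂ - 1, -2·x₁^2 + 2·x₁ + cos(x₂) - 1]].
At the point, J = [[7.000, 6.000], [9.000, -12.45970]] (det J = -141.21788).
Solving J·Δ = −F gives Δ = (0.961, -0.121).
Then the next iterate is (x₁, x₂)₁ = (-1.039, 0.879).

(-1.039, 0.879)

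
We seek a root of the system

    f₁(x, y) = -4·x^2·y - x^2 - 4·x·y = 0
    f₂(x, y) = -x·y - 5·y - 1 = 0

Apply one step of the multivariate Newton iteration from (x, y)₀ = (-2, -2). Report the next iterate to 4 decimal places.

(-2.0526, -0.3684)

At (-2, -2): F = (12.0000, 5.0000).
Jacobian J = [[-8·x·y - 2·x - 4·y, -4·x^2 - 4·x], [-y, -x - 5]].
At the point, J = [[-20.0000, -8.0000], [2.0000, -3.0000]] (det J = 76.0000).
Solving J·Δ = −F gives Δ = (-0.0526, 1.6316).
Then the next iterate is (x, y)₁ = (-2.0526, -0.3684).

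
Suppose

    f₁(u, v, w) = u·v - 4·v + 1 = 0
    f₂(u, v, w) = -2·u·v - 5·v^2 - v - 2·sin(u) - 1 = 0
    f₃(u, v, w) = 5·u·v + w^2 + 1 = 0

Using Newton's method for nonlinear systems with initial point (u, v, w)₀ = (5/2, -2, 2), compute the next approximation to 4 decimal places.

(4.5771, -2.1028, 12.5142)

At (5/2, -2, 2): F = (4.0000, -10.196944, -20.0000).
Jacobian J = [[v, u - 4, 0], [-2·v - 2·cos(u), -2·u - 10·v - 1, 0], [5·v, 5·u, 2·w]].
At the point, J = [[-2.0000, -1.5000, 0.0000], [5.602287, 14.0000, 0.0000], [-10.0000, 12.5000, 4.0000]] (det J = -78.386277).
Solving J·Δ = −F gives Δ = (2.0771, -0.1028, 10.5142).
Then the next iterate is (u, v, w)₁ = (4.5771, -2.1028, 12.5142).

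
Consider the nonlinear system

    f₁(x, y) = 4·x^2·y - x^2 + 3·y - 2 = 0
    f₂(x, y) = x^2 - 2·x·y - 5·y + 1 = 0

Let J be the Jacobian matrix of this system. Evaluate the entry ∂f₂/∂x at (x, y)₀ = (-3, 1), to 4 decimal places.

-8.0000

∂f₂/∂x = 2·x - 2·y.
At (-3, 1) this is -8.0000.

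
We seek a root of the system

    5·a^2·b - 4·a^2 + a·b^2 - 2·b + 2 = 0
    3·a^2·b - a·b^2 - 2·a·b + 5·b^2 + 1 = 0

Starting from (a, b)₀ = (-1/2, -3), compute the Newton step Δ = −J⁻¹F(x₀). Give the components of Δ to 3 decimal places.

(-0.071, 1.434)

At (-1/2, -3): F = (-1.250, 45.250).
Jacobian J = [[10·a·b - 8·a + b^2, 5·a^2 + 2·a·b - 2], [6·a·b - b^2 - 2·b, 3·a^2 - 2·a·b - 2·a + 10·b]].
At the point, J = [[28.000, 2.250], [6.000, -31.250]] (det J = -888.500).
Solving J·Δ = −F gives Δ = (-0.071, 1.434).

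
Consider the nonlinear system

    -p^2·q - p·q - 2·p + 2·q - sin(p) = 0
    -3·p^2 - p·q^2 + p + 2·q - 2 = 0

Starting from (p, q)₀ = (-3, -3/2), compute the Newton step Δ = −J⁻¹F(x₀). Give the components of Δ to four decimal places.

(1.5643, -0.2927)

At (-3, -3/2): F = (12.141120, -28.2500).
Jacobian J = [[-2·p·q - q - cos(p) - 2, -p^2 - p + 2], [-6·p - q^2 + 1, -2·p·q + 2]].
At the point, J = [[-8.510008, -4.0000], [16.7500, -7.0000]] (det J = 126.570053).
Solving J·Δ = −F gives Δ = (1.5643, -0.2927).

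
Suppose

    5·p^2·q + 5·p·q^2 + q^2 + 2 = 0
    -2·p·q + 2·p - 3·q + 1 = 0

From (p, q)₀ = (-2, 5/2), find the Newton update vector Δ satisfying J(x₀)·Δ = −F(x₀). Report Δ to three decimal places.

(-0.179, -0.036)

At (-2, 5/2): F = (-4.250, -0.500).
Jacobian J = [[10·p·q + 5·q^2, 5·p^2 + 10·p·q + 2·q], [-2·q + 2, -2·p - 3]].
At the point, J = [[-18.750, -25.000], [-3.000, 1.000]] (det J = -93.750).
Solving J·Δ = −F gives Δ = (-0.179, -0.036).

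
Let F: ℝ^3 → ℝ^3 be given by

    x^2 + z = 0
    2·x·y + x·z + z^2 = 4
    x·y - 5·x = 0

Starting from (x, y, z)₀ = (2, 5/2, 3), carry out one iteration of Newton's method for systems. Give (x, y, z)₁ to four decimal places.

(0.6842, 3.3553, 1.2632)

At (2, 5/2, 3): F = (7.0000, 21.0000, -5.0000).
Jacobian J = [[2·x, 0, 1], [2·y + z, 2·x, x + 2·z], [y - 5, x, 0]].
At the point, J = [[4.0000, 0.0000, 1.0000], [8.0000, 4.0000, 8.0000], [-2.5000, 2.0000, 0.0000]] (det J = -38.0000).
Solving J·Δ = −F gives Δ = (-1.3158, 0.8553, -1.7368).
Then the next iterate is (x, y, z)₁ = (0.6842, 3.3553, 1.2632).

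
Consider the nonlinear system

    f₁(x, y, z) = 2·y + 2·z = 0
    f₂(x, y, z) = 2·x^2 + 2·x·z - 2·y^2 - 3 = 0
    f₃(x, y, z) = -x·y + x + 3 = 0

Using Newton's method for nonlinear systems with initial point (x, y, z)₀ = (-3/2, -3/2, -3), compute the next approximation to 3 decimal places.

At (-3/2, -3/2, -3): F = (-9.000, 6.000, -0.750).
Jacobian J = [[0, 2, 2], [4·x + 2·z, -4·y, 2·x], [-y + 1, -x, 0]].
At the point, J = [[0.000, 2.000, 2.000], [-12.000, 6.000, -3.000], [2.500, 1.500, 0.000]] (det J = -81.000).
Solving J·Δ = −F gives Δ = (-0.111, 0.685, 3.815).
Then the next iterate is (x, y, z)₁ = (-1.611, -0.815, 0.815).

(-1.611, -0.815, 0.815)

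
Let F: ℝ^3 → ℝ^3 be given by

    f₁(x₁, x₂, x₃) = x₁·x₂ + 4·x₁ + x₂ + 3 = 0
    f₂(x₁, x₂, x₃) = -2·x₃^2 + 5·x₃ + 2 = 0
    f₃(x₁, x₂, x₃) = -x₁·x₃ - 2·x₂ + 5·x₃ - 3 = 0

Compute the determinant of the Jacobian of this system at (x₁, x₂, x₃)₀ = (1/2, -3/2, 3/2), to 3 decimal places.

J = [[x₂ + 4, x₁ + 1, 0], [0, 0, -4·x₃ + 5], [-x₃, -2, -x₁ + 5]].
At the point, J = [[2.500, 1.500, 0.000], [0.000, 0.000, -1.000], [-1.500, -2.000, 4.500]].
det J = -2.750.

-2.750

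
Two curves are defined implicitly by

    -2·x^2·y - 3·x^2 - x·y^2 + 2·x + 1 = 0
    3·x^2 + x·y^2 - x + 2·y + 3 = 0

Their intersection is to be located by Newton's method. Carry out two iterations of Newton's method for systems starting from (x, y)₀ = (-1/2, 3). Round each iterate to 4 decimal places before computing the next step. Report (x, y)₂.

(-1.2019, 3.3996)

At (-1/2, 3): F = (2.2500, 5.7500).
Jacobian J = [[-4·x·y - 6·x - y^2 + 2, -2·x^2 - 2·x·y], [6·x + y^2 - 1, 2·x·y + 2]].
At the point, J = [[2.0000, 2.5000], [5.0000, -1.0000]] (det J = -14.5000).
Solving J·Δ = −F gives Δ = (-1.1466, 0.0172).
Then the next iterate is (x, y)₁ = (-1.6466, 3.0172).
Round to (-1.6466, 3.0172) and repeat: F = (-11.798276, 3.825058), J = [[22.648590, 4.513660], [-1.776104, -7.936243]].
Δ = (0.4447, 0.3824), so (x, y)₂ = (-1.2019, 3.3996).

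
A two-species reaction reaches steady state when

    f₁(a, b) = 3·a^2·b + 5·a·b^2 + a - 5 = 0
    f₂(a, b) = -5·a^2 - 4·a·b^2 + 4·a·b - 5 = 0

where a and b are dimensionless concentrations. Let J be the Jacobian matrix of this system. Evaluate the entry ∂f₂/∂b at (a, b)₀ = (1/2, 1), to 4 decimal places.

-2.0000

∂f₂/∂b = -8·a·b + 4·a.
At (1/2, 1) this is -2.0000.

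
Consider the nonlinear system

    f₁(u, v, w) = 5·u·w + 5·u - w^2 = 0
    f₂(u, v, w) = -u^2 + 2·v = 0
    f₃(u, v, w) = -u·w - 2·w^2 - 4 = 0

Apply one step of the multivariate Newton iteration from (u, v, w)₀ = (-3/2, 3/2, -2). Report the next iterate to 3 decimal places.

At (-3/2, 3/2, -2): F = (3.500, 0.750, -15.000).
Jacobian J = [[5·w + 5, 0, 5·u - 2·w], [-2·u, 2, 0], [-w, 0, -u - 4·w]].
At the point, J = [[-5.000, 0.000, -3.500], [3.000, 2.000, 0.000], [2.000, 0.000, 9.500]] (det J = -81.000).
Solving J·Δ = −F gives Δ = (-0.475, 0.338, 1.679).
Then the next iterate is (u, v, w)₁ = (-1.975, 1.838, -0.321).

(-1.975, 1.838, -0.321)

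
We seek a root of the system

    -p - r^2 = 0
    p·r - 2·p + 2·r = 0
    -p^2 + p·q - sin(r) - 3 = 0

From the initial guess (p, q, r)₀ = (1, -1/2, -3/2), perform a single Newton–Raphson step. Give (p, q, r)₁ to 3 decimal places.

At (1, -1/2, -3/2): F = (-3.250, -6.500, -3.50251).
Jacobian J = [[-1, 0, -2·r], [r - 2, 0, p + 2], [-2·p + q, p, -cos(r)]].
At the point, J = [[-1.000, 0.000, 3.000], [-3.500, 0.000, 3.000], [-2.500, 1.000, -0.07074]] (det J = -7.500).
Solving J·Δ = −F gives Δ = (-1.300, 0.298, 0.650).
Then the next iterate is (p, q, r)₁ = (-0.300, -0.202, -0.850).

(-0.300, -0.202, -0.850)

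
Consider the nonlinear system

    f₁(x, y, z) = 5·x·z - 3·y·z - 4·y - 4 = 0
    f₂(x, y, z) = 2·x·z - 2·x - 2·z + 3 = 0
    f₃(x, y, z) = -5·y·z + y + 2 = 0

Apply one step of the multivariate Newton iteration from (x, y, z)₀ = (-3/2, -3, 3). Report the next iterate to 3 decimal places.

(-0.316, -0.771, 2.147)

At (-3/2, -3, 3): F = (12.500, -9.000, 44.000).
Jacobian J = [[5·z, -3·z - 4, 5·x - 3·y], [2·z - 2, 0, 2·x - 2], [0, -5·z + 1, -5·y]].
At the point, J = [[15.000, -13.000, 1.500], [4.000, 0.000, -5.000], [0.000, -14.000, 15.000]] (det J = -354.000).
Solving J·Δ = −F gives Δ = (1.184, 2.229, -0.853).
Then the next iterate is (x, y, z)₁ = (-0.316, -0.771, 2.147).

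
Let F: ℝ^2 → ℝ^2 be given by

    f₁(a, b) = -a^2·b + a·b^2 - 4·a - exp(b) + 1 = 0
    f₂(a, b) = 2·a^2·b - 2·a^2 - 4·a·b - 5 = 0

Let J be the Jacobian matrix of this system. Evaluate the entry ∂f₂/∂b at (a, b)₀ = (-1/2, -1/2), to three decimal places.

2.500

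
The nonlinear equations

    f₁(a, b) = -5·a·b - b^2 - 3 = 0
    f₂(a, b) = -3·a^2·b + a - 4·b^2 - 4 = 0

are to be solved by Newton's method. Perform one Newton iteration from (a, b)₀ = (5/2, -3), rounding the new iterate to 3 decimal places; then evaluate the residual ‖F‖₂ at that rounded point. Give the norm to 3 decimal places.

3.521

At (5/2, -3): F = (25.500, 18.750).
Jacobian J = [[-5·b, -5·a - 2·b], [-6·a·b + 1, -3·a^2 - 8·b]].
At the point, J = [[15.000, -6.500], [46.000, 5.250]] (det J = 377.750).
Solving J·Δ = −F gives Δ = (-0.677, 2.361).
Then the next iterate is (a, b)₁ = (1.823, -0.639).
Re-evaluating at (1.823, -0.639): F = (2.41616, 2.56054), so ‖F‖₂ = 3.521.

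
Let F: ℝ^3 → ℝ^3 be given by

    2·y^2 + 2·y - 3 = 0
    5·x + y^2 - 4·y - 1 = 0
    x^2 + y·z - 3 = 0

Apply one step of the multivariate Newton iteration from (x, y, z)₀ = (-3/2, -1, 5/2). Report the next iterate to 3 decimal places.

(-2.600, -2.500, -1.200)

At (-3/2, -1, 5/2): F = (-3.000, -3.500, -3.250).
Jacobian J = [[0, 4·y + 2, 0], [5, 2·y - 4, 0], [2·x, z, y]].
At the point, J = [[0.000, -2.000, 0.000], [5.000, -6.000, 0.000], [-3.000, 2.500, -1.000]] (det J = -10.000).
Solving J·Δ = −F gives Δ = (-1.100, -1.500, -3.700).
Then the next iterate is (x, y, z)₁ = (-2.600, -2.500, -1.200).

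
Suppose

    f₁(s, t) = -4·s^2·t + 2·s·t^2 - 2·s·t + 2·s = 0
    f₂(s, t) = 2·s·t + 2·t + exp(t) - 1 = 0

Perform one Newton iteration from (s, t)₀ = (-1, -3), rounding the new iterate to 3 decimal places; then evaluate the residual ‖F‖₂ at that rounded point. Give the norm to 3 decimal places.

At (-1, -3): F = (-14.000, -0.95021).
Jacobian J = [[-8·s·t + 2·t^2 - 2·t + 2, -4·s^2 + 4·s·t - 2·s], [2·t, 2·s + exp(t) + 2]].
At the point, J = [[2.000, 10.000], [-6.000, 0.04979]] (det J = 60.09957).
Solving J·Δ = −F gives Δ = (-0.147, 1.429).
Then the next iterate is (s, t)₁ = (-1.147, -1.571).
Re-evaluating at (-1.147, -1.571): F = (-3.29227, -0.33029), so ‖F‖₂ = 3.309.

3.309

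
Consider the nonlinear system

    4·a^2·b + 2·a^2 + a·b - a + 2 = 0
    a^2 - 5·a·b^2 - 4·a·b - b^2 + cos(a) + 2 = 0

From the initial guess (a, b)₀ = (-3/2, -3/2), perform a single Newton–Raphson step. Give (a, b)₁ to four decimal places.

(-1.9159, -0.5398)

At (-3/2, -3/2): F = (-3.2500, 9.945737).
Jacobian J = [[8·a·b + 4·a + b - 1, 4·a^2 + a], [2·a - 5·b^2 - 4·b - sin(a), -10·a·b - 4·a - 2·b]].
At the point, J = [[9.5000, 7.5000], [-7.252505, -13.5000]] (det J = -73.856212).
Solving J·Δ = −F gives Δ = (-0.4159, 0.9602).
Then the next iterate is (a, b)₁ = (-1.9159, -0.5398).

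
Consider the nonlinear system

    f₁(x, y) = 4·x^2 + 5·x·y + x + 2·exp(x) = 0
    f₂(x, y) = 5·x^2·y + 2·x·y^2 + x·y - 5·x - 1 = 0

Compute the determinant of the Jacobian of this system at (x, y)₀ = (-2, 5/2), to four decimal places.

J = [[8·x + 5·y + 2·exp(x) + 1, 5·x], [10·x·y + 2·y^2 + y - 5, 5·x^2 + 4·x·y + x]].
At the point, J = [[-2.229329, -10.0000], [-40.0000, -2.0000]].
det J = -395.5413.

-395.5413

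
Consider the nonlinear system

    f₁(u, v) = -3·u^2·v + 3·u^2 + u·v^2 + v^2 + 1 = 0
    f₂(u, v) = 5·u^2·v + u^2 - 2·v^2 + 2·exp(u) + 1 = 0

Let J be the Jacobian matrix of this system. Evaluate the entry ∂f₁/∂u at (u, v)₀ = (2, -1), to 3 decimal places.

∂f₁/∂u = -6·u·v + 6·u + v^2.
At (2, -1) this is 25.000.

25.000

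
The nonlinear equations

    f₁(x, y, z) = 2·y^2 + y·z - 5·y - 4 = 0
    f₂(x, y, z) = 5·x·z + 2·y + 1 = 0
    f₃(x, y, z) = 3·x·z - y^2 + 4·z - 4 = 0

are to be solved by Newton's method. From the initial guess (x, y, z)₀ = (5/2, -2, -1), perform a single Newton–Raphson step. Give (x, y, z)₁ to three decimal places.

(4.607, -1.135, 0.944)

At (5/2, -2, -1): F = (16.000, -15.500, -19.500).
Jacobian J = [[0, 4·y + z - 5, y], [5·z, 2, 5·x], [3·z, -2·y, 3·x + 4]].
At the point, J = [[0.000, -14.000, -2.000], [-5.000, 2.000, 12.500], [-3.000, 4.000, 11.500]] (det J = -252.000).
Solving J·Δ = −F gives Δ = (2.107, 0.865, 1.944).
Then the next iterate is (x, y, z)₁ = (4.607, -1.135, 0.944).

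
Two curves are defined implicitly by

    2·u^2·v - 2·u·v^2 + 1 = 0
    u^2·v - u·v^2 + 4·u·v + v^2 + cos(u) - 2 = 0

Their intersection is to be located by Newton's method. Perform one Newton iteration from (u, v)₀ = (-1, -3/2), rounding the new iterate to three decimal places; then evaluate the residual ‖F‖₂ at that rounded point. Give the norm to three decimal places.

At (-1, -3/2): F = (2.500, 7.54030).
Jacobian J = [[4·u·v - 2·v^2, 2·u^2 - 4·u·v], [2·u·v - v^2 + 4·v - sin(u), u^2 - 2·u·v + 4·u + 2·v]].
At the point, J = [[1.500, -4.000], [-4.40853, -9.000]] (det J = -31.13412).
Solving J·Δ = −F gives Δ = (0.246, 0.717).
Then the next iterate is (u, v)₁ = (-0.754, -0.783).
Re-evaluating at (-0.754, -0.783): F = (1.03424, 1.72069), so ‖F‖₂ = 2.008.

2.008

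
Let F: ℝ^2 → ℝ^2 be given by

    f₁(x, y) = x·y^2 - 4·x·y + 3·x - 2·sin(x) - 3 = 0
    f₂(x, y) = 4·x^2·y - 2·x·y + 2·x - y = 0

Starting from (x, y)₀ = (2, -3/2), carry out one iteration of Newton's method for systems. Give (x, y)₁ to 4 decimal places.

(2.1465, -0.1106)

At (2, -3/2): F = (17.681405, -12.5000).
Jacobian J = [[y^2 - 4·y - 2·cos(x) + 3, 2·x·y - 4·x], [8·x·y - 2·y + 2, 4·x^2 - 2·x - 1]].
At the point, J = [[12.082294, -14.0000], [-19.0000, 11.0000]] (det J = -133.094770).
Solving J·Δ = −F gives Δ = (0.1465, 1.3894).
Then the next iterate is (x, y)₁ = (2.1465, -0.1106).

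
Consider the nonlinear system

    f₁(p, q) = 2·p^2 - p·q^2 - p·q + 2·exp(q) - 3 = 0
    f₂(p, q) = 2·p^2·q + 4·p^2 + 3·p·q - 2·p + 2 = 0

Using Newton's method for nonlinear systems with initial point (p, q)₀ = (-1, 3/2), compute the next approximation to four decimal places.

At (-1, 3/2): F = (11.713378, 6.5000).
Jacobian J = [[4·p - q^2 - q, -2·p·q - p + 2·exp(q)], [4·p·q + 8·p + 3·q - 2, 2·p^2 + 3·p]].
At the point, J = [[-7.7500, 12.963378], [-11.5000, -1.0000]] (det J = 156.828849).
Solving J·Δ = −F gives Δ = (0.6120, -0.5377).
Then the next iterate is (p, q)₁ = (-0.3880, 0.9623).

(-0.3880, 0.9623)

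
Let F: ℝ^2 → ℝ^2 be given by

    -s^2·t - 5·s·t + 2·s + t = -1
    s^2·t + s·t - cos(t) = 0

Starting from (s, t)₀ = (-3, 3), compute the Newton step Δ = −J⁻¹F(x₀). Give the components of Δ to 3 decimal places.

At (-3, 3): F = (16.000, 18.98999).
Jacobian J = [[-2·s·t - 5·t + 2, -s^2 - 5·s + 1], [2·s·t + t, s^2 + s + sin(t)]].
At the point, J = [[5.000, 7.000], [-15.000, 6.14112]] (det J = 135.70560).
Solving J·Δ = −F gives Δ = (0.255, -2.468).

(0.255, -2.468)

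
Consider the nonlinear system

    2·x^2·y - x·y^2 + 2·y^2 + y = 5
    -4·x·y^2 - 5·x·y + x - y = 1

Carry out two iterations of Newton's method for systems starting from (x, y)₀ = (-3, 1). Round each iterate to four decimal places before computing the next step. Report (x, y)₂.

At (-3, 1): F = (19.0000, 22.0000).
Jacobian J = [[4·x·y - y^2, 2·x^2 - 2·x·y + 4·y + 1], [-4·y^2 - 5·y + 1, -8·x·y - 5·x - 1]].
At the point, J = [[-13.0000, 29.0000], [-8.0000, 38.0000]] (det J = -262.0000).
Solving J·Δ = −F gives Δ = (0.3206, -0.5115).
Then the next iterate is (x, y)₁ = (-2.6794, 0.4885).
Round to (-2.6794, 0.4885) and repeat: F = (3.619219, 4.934100), J = [[-5.474180, 19.930143], [-2.397029, 22.868095]].
Δ = (-0.2012, -0.2368), so (x, y)₂ = (-2.8806, 0.2517).

(-2.8806, 0.2517)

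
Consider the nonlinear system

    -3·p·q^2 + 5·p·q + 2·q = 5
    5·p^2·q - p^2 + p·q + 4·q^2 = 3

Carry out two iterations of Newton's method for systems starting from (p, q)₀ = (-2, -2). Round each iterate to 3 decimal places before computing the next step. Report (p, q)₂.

At (-2, -2): F = (35.000, -27.000).
Jacobian J = [[-3·q^2 + 5·q, -6·p·q + 5·p + 2], [10·p·q - 2·p + q, 5·p^2 + p + 8·q]].
At the point, J = [[-22.000, -32.000], [42.000, 2.000]] (det J = 1300.000).
Solving J·Δ = −F gives Δ = (0.611, 0.674).
Then the next iterate is (p, q)₁ = (-1.389, -1.326).
Round to (-1.389, -1.326) and repeat: F = (8.88381, -8.84580), J = [[-11.90483, -15.99588], [19.87014, -2.35039]].
Δ = (0.470, 0.206), so (p, q)₂ = (-0.919, -1.120).

(-0.919, -1.120)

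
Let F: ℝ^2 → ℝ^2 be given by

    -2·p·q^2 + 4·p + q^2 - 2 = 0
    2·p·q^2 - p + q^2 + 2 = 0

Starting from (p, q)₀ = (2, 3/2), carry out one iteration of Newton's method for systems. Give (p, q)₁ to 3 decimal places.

(-1.750, 1.625)

At (2, 3/2): F = (-0.750, 11.250).
Jacobian J = [[-2·q^2 + 4, -4·p·q + 2·q], [2·q^2 - 1, 4·p·q + 2·q]].
At the point, J = [[-0.500, -9.000], [3.500, 15.000]] (det J = 24.000).
Solving J·Δ = −F gives Δ = (-3.750, 0.125).
Then the next iterate is (p, q)₁ = (-1.750, 1.625).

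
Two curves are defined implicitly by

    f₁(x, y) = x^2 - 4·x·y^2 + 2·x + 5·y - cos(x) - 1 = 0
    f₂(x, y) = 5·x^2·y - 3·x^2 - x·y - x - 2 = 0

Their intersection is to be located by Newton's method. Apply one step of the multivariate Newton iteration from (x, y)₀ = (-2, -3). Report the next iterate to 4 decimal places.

(-1.0916, -2.5099)

At (-2, -3): F = (56.416147, -78.0000).
Jacobian J = [[2·x - 4·y^2 + sin(x) + 2, -8·x·y + 5], [10·x·y - 6·x - y - 1, 5·x^2 - x]].
At the point, J = [[-38.909297, -43.0000], [74.0000, 22.0000]] (det J = 2325.995457).
Solving J·Δ = −F gives Δ = (0.9084, 0.4901).
Then the next iterate is (x, y)₁ = (-1.0916, -2.5099).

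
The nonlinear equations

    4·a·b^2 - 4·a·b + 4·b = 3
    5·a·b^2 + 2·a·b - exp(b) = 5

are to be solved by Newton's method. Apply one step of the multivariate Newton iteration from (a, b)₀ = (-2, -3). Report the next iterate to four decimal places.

(1.5516, -3.9913)

At (-2, -3): F = (-111.0000, -83.049787).
Jacobian J = [[4·b^2 - 4·b, 8·a·b - 4·a + 4], [5·b^2 + 2·b, 10·a·b + 2·a - exp(b)]].
At the point, J = [[48.0000, 60.0000], [39.0000, 55.950213]] (det J = 345.610221).
Solving J·Δ = −F gives Δ = (3.5516, -0.9913).
Then the next iterate is (a, b)₁ = (1.5516, -3.9913).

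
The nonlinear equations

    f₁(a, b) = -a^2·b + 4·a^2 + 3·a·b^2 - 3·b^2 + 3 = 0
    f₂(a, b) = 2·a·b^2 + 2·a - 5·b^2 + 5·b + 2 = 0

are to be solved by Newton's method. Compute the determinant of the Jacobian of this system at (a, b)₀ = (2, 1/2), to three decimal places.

61.500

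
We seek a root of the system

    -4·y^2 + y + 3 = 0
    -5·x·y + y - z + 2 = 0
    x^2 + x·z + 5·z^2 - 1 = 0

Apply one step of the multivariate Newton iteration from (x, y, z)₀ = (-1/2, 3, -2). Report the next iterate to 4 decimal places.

At (-1/2, 3, -2): F = (-30.0000, 14.5000, 20.2500).
Jacobian J = [[0, -8·y + 1, 0], [-5·y, -5·x + 1, -1], [2·x + z, 0, x + 10·z]].
At the point, J = [[0.0000, -23.0000, 0.0000], [-15.0000, 3.5000, -1.0000], [-3.0000, 0.0000, -20.5000]] (det J = 7003.5000).
Solving J·Δ = −F gives Δ = (0.6023, -1.3043, 0.8997).
Then the next iterate is (x, y, z)₁ = (0.1023, 1.6957, -1.1003).

(0.1023, 1.6957, -1.1003)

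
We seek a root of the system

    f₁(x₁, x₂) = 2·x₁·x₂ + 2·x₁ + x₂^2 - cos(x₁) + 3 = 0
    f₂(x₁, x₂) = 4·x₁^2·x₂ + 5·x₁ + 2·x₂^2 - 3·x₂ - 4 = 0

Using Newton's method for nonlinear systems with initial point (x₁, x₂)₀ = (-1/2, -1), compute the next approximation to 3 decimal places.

(0.378, -0.100)

At (-1/2, -1): F = (3.12242, -2.500).
Jacobian J = [[2·x₂ + sin(x₁) + 2, 2·x₁ + 2·x₂], [8·x₁·x₂ + 5, 4·x₁^2 + 4·x₂ - 3]].
At the point, J = [[-0.47943, -3.000], [9.000, -6.000]] (det J = 29.87655).
Solving J·Δ = −F gives Δ = (0.878, 0.900).
Then the next iterate is (x₁, x₂)₁ = (0.378, -0.100).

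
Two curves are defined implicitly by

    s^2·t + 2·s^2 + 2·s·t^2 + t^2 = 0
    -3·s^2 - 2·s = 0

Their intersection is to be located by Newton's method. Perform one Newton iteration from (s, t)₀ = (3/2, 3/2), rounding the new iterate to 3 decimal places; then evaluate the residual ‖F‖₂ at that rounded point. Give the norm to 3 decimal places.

5.259

At (3/2, 3/2): F = (16.875, -9.750).
Jacobian J = [[2·s·t + 4·s + 2·t^2, s^2 + 4·s·t + 2·t], [-6·s - 2, 0]].
At the point, J = [[15.000, 14.250], [-11.000, 0.000]] (det J = 156.750).
Solving J·Δ = −F gives Δ = (-0.886, -0.251).
Then the next iterate is (s, t)₁ = (0.614, 1.249).
Re-evaluating at (0.614, 1.249): F = (4.70054, -2.35899), so ‖F‖₂ = 5.259.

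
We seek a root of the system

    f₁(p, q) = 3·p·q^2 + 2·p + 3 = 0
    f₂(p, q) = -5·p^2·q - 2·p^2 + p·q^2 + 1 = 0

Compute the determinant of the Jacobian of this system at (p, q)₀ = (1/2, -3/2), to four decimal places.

10.8125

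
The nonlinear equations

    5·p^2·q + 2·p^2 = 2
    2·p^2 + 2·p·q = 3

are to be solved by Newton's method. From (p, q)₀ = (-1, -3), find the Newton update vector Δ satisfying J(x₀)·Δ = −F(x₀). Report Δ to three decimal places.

(2.500, -10.000)

At (-1, -3): F = (-15.000, 5.000).
Jacobian J = [[10·p·q + 4·p, 5·p^2], [4·p + 2·q, 2·p]].
At the point, J = [[26.000, 5.000], [-10.000, -2.000]] (det J = -2.000).
Solving J·Δ = −F gives Δ = (2.500, -10.000).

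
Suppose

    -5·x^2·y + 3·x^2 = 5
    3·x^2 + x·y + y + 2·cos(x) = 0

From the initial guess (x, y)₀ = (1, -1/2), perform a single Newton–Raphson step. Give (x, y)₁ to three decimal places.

At (1, -1/2): F = (0.500, 3.08060).
Jacobian J = [[-10·x·y + 6·x, -5·x^2], [6·x + y - 2·sin(x), x + 1]].
At the point, J = [[11.000, -5.000], [3.81706, 2.000]] (det J = 41.08529).
Solving J·Δ = −F gives Δ = (-0.399, -0.778).
Then the next iterate is (x, y)₁ = (0.601, -1.278).

(0.601, -1.278)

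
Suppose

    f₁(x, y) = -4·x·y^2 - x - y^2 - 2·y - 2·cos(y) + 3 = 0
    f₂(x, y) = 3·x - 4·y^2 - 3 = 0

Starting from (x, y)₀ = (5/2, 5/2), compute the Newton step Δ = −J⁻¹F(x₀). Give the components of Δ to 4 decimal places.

(-0.4204, -1.0881)

At (5/2, 5/2): F = (-71.647713, -20.5000).
Jacobian J = [[-4·y^2 - 1, -8·x·y - 2·y + 2·sin(y) - 2], [3, -8·y]].
At the point, J = [[-26.0000, -55.803056], [3.0000, -20.0000]] (det J = 687.409167).
Solving J·Δ = −F gives Δ = (-0.4204, -1.0881).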